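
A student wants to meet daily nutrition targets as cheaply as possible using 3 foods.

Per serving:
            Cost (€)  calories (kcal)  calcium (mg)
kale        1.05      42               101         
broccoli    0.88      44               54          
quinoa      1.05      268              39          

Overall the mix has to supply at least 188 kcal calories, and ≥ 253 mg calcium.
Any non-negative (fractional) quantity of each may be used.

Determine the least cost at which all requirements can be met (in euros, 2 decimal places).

€2.84

This is a linear program. Let x1 = servings of kale, x2 = servings of broccoli, x3 = servings of quinoa.
Minimise 1.05x1 + 0.88x2 + 1.05x3 with:
  42x1 + 44x2 + 268x3 ≥ 188   (calories)
  101x1 + 54x2 + 39x3 ≥ 253   (calcium)
  x1, x2, x3 ≥ 0.
The optimal basis is {kale, quinoa}; broccoli drops out. There the calories and calcium constraints are tight.
So kale = 2.378 servings, quinoa = 0.3288 servings.
Total cost: 1.05·2.378 + 1.05·0.3288 = 2.8421.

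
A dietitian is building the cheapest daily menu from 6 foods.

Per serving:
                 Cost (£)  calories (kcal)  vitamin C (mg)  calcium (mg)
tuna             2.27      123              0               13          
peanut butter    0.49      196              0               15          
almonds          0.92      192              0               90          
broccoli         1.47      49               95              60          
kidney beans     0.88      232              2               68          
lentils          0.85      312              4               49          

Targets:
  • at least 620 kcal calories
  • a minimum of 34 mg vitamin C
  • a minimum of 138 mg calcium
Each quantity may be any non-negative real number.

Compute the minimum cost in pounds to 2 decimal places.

£2.24

Let x1 = servings of tuna, x2 = servings of peanut butter, x3 = servings of almonds, x4 = servings of broccoli, x5 = servings of kidney beans, x6 = servings of lentils.
Minimize 2.27x1 + 0.49x2 + 0.92x3 + 1.47x4 + 0.88x5 + 0.85x6 subject to:
  123x1 + 196x2 + 192x3 + 49x4 + 232x5 + 312x6 ≥ 620   (calories)
  95x4 + 2x5 + 4x6 ≥ 34   (vitamin C)
  13x1 + 15x2 + 90x3 + 60x4 + 68x5 + 49x6 ≥ 138   (calcium)
  x1, x2, x3, x4, x5, x6 ≥ 0.
The optimal basis is {almonds, broccoli, lentils}; tuna, peanut butter, kidney beans drop out. Binding constraints: calories, vitamin C, calcium.
Optimal quantities: almonds = 0.4279 servings, broccoli = 0.2872 servings, lentils = 1.679 servings.
Total cost: 0.92·0.4279 + 1.47·0.2872 + 0.85·1.679 = 2.2430.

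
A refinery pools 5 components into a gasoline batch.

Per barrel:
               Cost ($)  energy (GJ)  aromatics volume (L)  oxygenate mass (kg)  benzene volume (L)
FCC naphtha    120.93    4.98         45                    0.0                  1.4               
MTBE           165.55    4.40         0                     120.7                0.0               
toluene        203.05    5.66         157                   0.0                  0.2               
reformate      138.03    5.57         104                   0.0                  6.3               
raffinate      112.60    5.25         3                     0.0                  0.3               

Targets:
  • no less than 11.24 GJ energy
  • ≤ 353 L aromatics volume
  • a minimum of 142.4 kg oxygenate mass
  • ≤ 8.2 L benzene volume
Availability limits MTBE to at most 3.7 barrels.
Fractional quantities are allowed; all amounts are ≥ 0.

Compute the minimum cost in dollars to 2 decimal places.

$325.05

Treat it as an LP. Let x1 = barrels of FCC naphtha, x2 = barrels of MTBE, x3 = barrels of toluene, x4 = barrels of reformate, x5 = barrels of raffinate.
Minimise 120.93x1 + 165.55x2 + 203.05x3 + 138.03x4 + 112.6x5 with:
  4.98x1 + 4.4x2 + 5.66x3 + 5.57x4 + 5.25x5 ≥ 11.24   (energy)
  45x1 + 157x3 + 104x4 + 3x5 ≤ 353   (aromatics volume)
  120.7x2 ≥ 142.4   (oxygenate mass)
  1.4x1 + 0.2x3 + 6.3x4 + 0.3x5 ≤ 8.2   (benzene volume)
  x2 ≤ 3.7
  x1, x2, x3, x4, x5 ≥ 0.
The optimal basis is {MTBE, raffinate}; FCC naphtha, toluene, reformate drop out. The energy and oxygenate mass requirements are met with equality.
So MTBE = 1.1798 barrels, raffinate = 1.1522 barrels.
Cost = 165.55·1.1798 + 112.6·1.1522 = 325.0536.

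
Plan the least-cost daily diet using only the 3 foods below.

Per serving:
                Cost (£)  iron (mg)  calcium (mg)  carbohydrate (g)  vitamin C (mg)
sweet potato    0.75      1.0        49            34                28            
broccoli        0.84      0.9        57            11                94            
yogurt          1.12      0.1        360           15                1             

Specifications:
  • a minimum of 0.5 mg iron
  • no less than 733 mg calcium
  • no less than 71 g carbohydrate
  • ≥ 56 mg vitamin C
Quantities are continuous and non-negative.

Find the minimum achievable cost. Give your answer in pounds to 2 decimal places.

Set it up as a linear program. Let x1 = servings of sweet potato, x2 = servings of broccoli, x3 = servings of yogurt.
Minimise 0.75x1 + 0.84x2 + 1.12x3 subject to:
  1x1 + 0.9x2 + 0.1x3 ≥ 0.5   (iron)
  49x1 + 57x2 + 360x3 ≥ 733   (calcium)
  34x1 + 11x2 + 15x3 ≥ 71   (carbohydrate)
  28x1 + 94x2 + 1x3 ≥ 56   (vitamin C)
  x1, x2, x3 ≥ 0.
The optimal mix uses every input. The calcium, carbohydrate, vitamin C requirements are met with equality.
Solving gives x1 = 1.208, x2 = 0.2165, x3 = 1.837.
Cost = 0.75·1.208 + 0.84·0.2165 + 1.12·1.837 = 3.1453.

£3.15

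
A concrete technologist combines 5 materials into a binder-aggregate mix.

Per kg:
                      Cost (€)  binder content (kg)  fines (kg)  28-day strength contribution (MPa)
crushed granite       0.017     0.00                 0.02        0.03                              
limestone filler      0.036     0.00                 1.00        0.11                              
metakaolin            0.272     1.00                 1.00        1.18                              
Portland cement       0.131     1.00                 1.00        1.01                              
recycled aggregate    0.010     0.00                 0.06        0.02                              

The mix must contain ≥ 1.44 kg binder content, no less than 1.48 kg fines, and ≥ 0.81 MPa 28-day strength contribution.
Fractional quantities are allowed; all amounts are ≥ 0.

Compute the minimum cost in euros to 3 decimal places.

This is a linear program. Let x1 = kg of crushed granite, x2 = kg of limestone filler, x3 = kg of metakaolin, x4 = kg of Portland cement, x5 = kg of recycled aggregate.
min 0.017x1 + 0.036x2 + 0.272x3 + 0.131x4 + 0.01x5 with:
  1x3 + 1x4 ≥ 1.44   (binder content)
  0.02x1 + 1x2 + 1x3 + 1x4 + 0.06x5 ≥ 1.48   (fines)
  0.03x1 + 0.11x2 + 1.18x3 + 1.01x4 + 0.02x5 ≥ 0.81   (28-day strength contribution)
  x1, x2, x3, x4, x5 ≥ 0.
The cheapest feasible vertex uses only limestone filler, Portland cement; crushed granite, metakaolin, recycled aggregate are not used. Binding constraints: binder content and fines.
Solving gives x2 = 0.04, x4 = 1.44.
Objective = 0.036·0.04 + 0.131·1.44 = 0.19008.

€0.190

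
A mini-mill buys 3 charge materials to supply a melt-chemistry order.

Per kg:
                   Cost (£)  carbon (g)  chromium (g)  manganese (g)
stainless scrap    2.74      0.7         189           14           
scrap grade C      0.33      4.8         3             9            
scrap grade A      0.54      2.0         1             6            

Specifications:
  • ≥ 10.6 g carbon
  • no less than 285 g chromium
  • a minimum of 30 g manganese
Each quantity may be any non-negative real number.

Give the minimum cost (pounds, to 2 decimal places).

Treat it as an LP. Let x1 = kg of stainless scrap, x2 = kg of scrap grade C, x3 = kg of scrap grade A.
Minimize 2.74x1 + 0.33x2 + 0.54x3 with:
  0.7x1 + 4.8x2 + 2x3 ≥ 10.6   (carbon)
  189x1 + 3x2 + 1x3 ≥ 285   (chromium)
  14x1 + 9x2 + 6x3 ≥ 30   (manganese)
  x1, x2, x3 ≥ 0.
The cheapest feasible vertex uses only stainless scrap, scrap grade C; scrap grade A is not used. There the carbon and chromium constraints are tight.
Solving gives x1 = 1.476, x2 = 1.993.
Objective = 2.74·1.476 + 0.33·1.993 = 4.7019.

£4.70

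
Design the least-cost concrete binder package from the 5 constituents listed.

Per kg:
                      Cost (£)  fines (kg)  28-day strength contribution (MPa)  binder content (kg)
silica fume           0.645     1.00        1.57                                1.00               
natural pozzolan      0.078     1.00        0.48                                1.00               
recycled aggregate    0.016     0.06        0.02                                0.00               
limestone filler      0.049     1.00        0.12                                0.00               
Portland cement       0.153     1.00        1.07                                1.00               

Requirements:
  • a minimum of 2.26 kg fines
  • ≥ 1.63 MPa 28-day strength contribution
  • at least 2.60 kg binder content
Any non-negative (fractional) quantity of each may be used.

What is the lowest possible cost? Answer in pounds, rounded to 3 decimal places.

Let x1 = kg of silica fume, x2 = kg of natural pozzolan, x3 = kg of recycled aggregate, x4 = kg of limestone filler, x5 = kg of Portland cement.
Minimize 0.645x1 + 0.078x2 + 0.016x3 + 0.049x4 + 0.153x5 subject to:
  1x1 + 1x2 + 0.06x3 + 1x4 + 1x5 ≥ 2.26   (fines)
  1.57x1 + 0.48x2 + 0.02x3 + 0.12x4 + 1.07x5 ≥ 1.63   (28-day strength contribution)
  1x1 + 1x2 + 1x5 ≥ 2.6   (binder content)
  x1, x2, x3, x4, x5 ≥ 0.
At the optimum only natural pozzolan, Portland cement are positive (silica fume, recycled aggregate, limestone filler = 0). There the 28-day strength contribution and binder content constraints are tight.
That vertex is x2 = 1.953, x5 = 0.6475.
Cost = 0.078·1.953 + 0.153·0.6475 = 0.25140.

£0.251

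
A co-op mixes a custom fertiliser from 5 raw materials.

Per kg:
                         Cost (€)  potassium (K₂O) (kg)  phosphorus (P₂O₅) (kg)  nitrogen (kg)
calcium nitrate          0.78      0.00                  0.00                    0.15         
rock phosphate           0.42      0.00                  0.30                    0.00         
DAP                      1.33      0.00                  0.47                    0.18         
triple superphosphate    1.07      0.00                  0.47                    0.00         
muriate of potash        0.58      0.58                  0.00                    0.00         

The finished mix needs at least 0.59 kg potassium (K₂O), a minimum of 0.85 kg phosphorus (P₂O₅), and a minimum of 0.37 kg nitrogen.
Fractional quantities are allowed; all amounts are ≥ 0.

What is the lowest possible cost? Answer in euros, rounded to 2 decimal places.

Let x1 = kg of calcium nitrate, x2 = kg of rock phosphate, x3 = kg of DAP, x4 = kg of triple superphosphate, x5 = kg of muriate of potash.
Minimize 0.78x1 + 0.42x2 + 1.33x3 + 1.07x4 + 0.58x5 with:
  0.58x5 ≥ 0.59   (potassium (K₂O))
  0.3x2 + 0.47x3 + 0.47x4 ≥ 0.85   (phosphorus (P₂O₅))
  0.15x1 + 0.18x3 ≥ 0.37   (nitrogen)
  x1, x2, x3, x4, x5 ≥ 0.
The cheapest feasible vertex uses only calcium nitrate, DAP, muriate of potash; rock phosphate, triple superphosphate are not used. The potassium (K₂O), phosphorus (P₂O₅), nitrogen requirements are met with equality.
Optimal quantities: calcium nitrate = 0.2965 kg, DAP = 1.809 kg, muriate of potash = 1.017 kg.
Objective = 0.78·0.2965 + 1.33·1.809 + 0.58·1.017 = 3.2271.

€3.23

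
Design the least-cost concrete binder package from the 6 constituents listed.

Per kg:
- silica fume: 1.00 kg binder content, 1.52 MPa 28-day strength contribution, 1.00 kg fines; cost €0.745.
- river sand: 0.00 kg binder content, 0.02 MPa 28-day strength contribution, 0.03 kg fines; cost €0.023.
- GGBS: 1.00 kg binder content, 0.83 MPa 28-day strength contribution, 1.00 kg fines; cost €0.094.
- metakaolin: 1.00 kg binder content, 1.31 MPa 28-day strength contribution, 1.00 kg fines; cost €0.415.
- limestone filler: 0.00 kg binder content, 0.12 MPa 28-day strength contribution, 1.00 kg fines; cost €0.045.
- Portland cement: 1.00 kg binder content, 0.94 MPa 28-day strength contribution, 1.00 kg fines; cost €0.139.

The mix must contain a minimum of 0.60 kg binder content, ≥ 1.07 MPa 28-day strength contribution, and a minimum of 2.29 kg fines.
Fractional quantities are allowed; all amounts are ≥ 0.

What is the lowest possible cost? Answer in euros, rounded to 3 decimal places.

€0.158

This is a linear program. Let x1 = kg of silica fume, x2 = kg of river sand, x3 = kg of GGBS, x4 = kg of metakaolin, x5 = kg of limestone filler, x6 = kg of Portland cement.
min 0.745x1 + 0.023x2 + 0.094x3 + 0.415x4 + 0.045x5 + 0.139x6 s.t.:
  1x1 + 1x3 + 1x4 + 1x6 ≥ 0.6   (binder content)
  1.52x1 + 0.02x2 + 0.83x3 + 1.31x4 + 0.12x5 + 0.94x6 ≥ 1.07   (28-day strength contribution)
  1x1 + 0.03x2 + 1x3 + 1x4 + 1x5 + 1x6 ≥ 2.29   (fines)
  x1, x2, x3, x4, x5, x6 ≥ 0.
At the optimum only GGBS, limestone filler are positive (silica fume, river sand, metakaolin, Portland cement = 0). Binding constraints: 28-day strength contribution and fines.
Optimal quantities: GGBS = 1.12 kg, limestone filler = 1.17 kg.
Cost = 0.094·1.12 + 0.045·1.17 = 0.15793.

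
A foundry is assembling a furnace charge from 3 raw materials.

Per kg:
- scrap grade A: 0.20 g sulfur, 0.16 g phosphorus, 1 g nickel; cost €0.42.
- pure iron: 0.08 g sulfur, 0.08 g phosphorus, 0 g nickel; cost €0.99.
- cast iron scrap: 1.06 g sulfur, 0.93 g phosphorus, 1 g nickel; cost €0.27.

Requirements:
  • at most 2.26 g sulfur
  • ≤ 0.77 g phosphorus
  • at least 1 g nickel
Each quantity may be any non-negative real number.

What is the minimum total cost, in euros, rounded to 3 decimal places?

€0.301

This is a linear program. Let x1 = kg of scrap grade A, x2 = kg of pure iron, x3 = kg of cast iron scrap.
Minimise 0.42x1 + 0.99x2 + 0.27x3 s.t.:
  0.2x1 + 0.08x2 + 1.06x3 ≤ 2.26   (sulfur)
  0.16x1 + 0.08x2 + 0.93x3 ≤ 0.77   (phosphorus)
  1x1 + 1x3 ≥ 1   (nickel)
  x1, x2, x3 ≥ 0.
The optimal basis is {scrap grade A, cast iron scrap}; pure iron drops out. The phosphorus and nickel requirements are met with equality.
Solving gives x1 = 0.2078, x3 = 0.7922.
Cost = 0.42·0.2078 + 0.27·0.7922 = 0.30117.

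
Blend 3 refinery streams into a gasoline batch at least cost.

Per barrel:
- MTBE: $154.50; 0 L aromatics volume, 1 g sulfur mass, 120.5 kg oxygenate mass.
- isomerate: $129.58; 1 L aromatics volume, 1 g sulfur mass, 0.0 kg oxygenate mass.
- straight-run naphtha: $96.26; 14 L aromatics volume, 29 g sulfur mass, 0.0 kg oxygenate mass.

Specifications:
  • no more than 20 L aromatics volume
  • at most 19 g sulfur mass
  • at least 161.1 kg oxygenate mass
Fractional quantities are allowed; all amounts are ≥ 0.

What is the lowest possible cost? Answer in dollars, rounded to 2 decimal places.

$206.56

Let x1 = barrels of MTBE, x2 = barrels of isomerate, x3 = barrels of straight-run naphtha.
Minimize 154.5x1 + 129.58x2 + 96.26x3 s.t.:
  1x2 + 14x3 ≤ 20   (aromatics volume)
  1x1 + 1x2 + 29x3 ≤ 19   (sulfur mass)
  120.5x1 ≥ 161.1   (oxygenate mass)
  x1, x2, x3 ≥ 0.
The optimal basis is {MTBE}; isomerate, straight-run naphtha drop out. Binding constraint: oxygenate mass.
Optimal quantities: MTBE = 1.33693 barrels.
Hence cost = 154.5·1.33693 = $206.5557.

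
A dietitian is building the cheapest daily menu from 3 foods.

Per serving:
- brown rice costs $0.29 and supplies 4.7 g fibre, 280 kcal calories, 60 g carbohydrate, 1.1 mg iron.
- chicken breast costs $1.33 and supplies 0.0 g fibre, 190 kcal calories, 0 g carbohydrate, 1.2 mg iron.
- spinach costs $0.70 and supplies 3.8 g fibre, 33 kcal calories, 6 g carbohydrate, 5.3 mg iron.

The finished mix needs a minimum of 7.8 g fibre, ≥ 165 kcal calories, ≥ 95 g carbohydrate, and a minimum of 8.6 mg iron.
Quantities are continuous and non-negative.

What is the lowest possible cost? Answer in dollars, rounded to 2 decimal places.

Treat it as an LP. Let x1 = servings of brown rice, x2 = servings of chicken breast, x3 = servings of spinach.
min 0.29x1 + 1.33x2 + 0.7x3 s.t.:
  4.7x1 + 3.8x3 ≥ 7.8   (fibre)
  280x1 + 190x2 + 33x3 ≥ 165   (calories)
  60x1 + 6x3 ≥ 95   (carbohydrate)
  1.1x1 + 1.2x2 + 5.3x3 ≥ 8.6   (iron)
  x1, x2, x3 ≥ 0.
The optimal basis is {brown rice, spinach}; chicken breast drops out. Binding constraints: carbohydrate and iron.
Optimal quantities: brown rice = 1.451 servings, spinach = 1.321 servings.
Objective = 0.29·1.451 + 0.7·1.321 = 1.3455.

$1.35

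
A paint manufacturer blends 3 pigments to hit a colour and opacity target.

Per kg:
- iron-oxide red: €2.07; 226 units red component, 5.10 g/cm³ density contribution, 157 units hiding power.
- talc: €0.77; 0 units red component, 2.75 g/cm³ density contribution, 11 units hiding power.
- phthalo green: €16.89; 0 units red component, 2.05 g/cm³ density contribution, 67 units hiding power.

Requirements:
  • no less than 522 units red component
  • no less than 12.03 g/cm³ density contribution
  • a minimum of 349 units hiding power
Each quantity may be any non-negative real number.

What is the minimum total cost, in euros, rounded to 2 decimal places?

€4.85

Set it up as a linear program. Let x1 = kg of iron-oxide red, x2 = kg of talc, x3 = kg of phthalo green.
Minimize 2.07x1 + 0.77x2 + 16.89x3 s.t.:
  226x1 ≥ 522   (red component)
  5.1x1 + 2.75x2 + 2.05x3 ≥ 12.03   (density contribution)
  157x1 + 11x2 + 67x3 ≥ 349   (hiding power)
  x1, x2, x3 ≥ 0.
At the optimum only iron-oxide red, talc are positive (phthalo green = 0). There the red component and density contribution constraints are tight.
So iron-oxide red = 2.31 kg, talc = 0.09104 kg.
Hence cost = 2.07·2.31 + 0.77·0.09104 = €4.8518.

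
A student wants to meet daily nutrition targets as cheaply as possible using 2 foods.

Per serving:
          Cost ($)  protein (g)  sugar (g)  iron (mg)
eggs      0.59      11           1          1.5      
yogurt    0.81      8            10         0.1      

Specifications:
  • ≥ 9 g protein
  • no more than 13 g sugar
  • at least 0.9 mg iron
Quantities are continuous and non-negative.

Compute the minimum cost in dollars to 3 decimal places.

Let x1 = servings of eggs, x2 = servings of yogurt.
Minimize 0.59x1 + 0.81x2 with:
  11x1 + 8x2 ≥ 9   (protein)
  1x1 + 10x2 ≤ 13   (sugar)
  1.5x1 + 0.1x2 ≥ 0.9   (iron)
  x1, x2 ≥ 0.
The minimum-cost mix takes nothing from yogurt — only eggs. Binding constraint: protein.
So eggs = 0.8182 servings.
Total cost: 0.59·0.8182 = 0.48274.

$0.483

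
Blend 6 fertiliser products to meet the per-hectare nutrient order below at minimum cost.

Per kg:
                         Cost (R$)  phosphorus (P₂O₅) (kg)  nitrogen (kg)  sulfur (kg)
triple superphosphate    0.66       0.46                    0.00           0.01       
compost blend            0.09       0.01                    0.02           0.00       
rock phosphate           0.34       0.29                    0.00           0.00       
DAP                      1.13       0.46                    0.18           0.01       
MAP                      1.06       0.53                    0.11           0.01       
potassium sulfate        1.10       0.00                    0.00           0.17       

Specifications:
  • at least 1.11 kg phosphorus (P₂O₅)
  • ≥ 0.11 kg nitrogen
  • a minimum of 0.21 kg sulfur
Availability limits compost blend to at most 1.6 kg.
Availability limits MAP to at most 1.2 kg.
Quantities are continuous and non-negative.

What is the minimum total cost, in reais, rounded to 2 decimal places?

Set it up as a linear program. Let x1 = kg of triple superphosphate, x2 = kg of compost blend, x3 = kg of rock phosphate, x4 = kg of DAP, x5 = kg of MAP, x6 = kg of potassium sulfate.
Minimize 0.66x1 + 0.09x2 + 0.34x3 + 1.13x4 + 1.06x5 + 1.1x6 subject to:
  0.46x1 + 0.01x2 + 0.29x3 + 0.46x4 + 0.53x5 ≥ 1.11   (phosphorus (P₂O₅))
  0.02x2 + 0.18x4 + 0.11x5 ≥ 0.11   (nitrogen)
  0.01x1 + 0.01x4 + 0.01x5 + 0.17x6 ≥ 0.21   (sulfur)
  x2 ≤ 1.6
  x5 ≤ 1.2
  x1, x2, x3, x4, x5, x6 ≥ 0.
The cheapest feasible vertex uses only rock phosphate, DAP, potassium sulfate; triple superphosphate, compost blend, MAP are not used. Binding constraints: phosphorus (P₂O₅), nitrogen, sulfur.
So rock phosphate = 2.858 kg, DAP = 0.6111 kg, potassium sulfate = 1.199 kg.
Objective = 0.34·2.858 + 1.13·0.6111 + 1.1·1.199 = 2.9812.

R$2.98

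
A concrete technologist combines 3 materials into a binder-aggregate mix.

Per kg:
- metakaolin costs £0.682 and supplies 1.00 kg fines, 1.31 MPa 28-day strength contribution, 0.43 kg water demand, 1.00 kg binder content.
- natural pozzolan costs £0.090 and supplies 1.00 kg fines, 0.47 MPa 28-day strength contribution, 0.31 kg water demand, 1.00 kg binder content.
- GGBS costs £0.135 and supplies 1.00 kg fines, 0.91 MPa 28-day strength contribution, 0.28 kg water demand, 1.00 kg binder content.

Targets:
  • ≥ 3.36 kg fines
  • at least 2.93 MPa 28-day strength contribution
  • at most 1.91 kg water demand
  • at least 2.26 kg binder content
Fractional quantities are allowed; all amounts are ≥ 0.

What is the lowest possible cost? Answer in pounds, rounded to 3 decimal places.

Set it up as a linear program. Let x1 = kg of metakaolin, x2 = kg of natural pozzolan, x3 = kg of GGBS.
Minimise 0.682x1 + 0.09x2 + 0.135x3 subject to:
  1x1 + 1x2 + 1x3 ≥ 3.36   (fines)
  1.31x1 + 0.47x2 + 0.91x3 ≥ 2.93   (28-day strength contribution)
  0.43x1 + 0.31x2 + 0.28x3 ≤ 1.91   (water demand)
  1x1 + 1x2 + 1x3 ≥ 2.26   (binder content)
  x1, x2, x3 ≥ 0.
The cheapest feasible vertex uses only natural pozzolan, GGBS; metakaolin is not used. There the fines and 28-day strength contribution constraints are tight.
So natural pozzolan = 0.29 kg, GGBS = 3.07 kg.
Total cost: 0.09·0.29 + 0.135·3.07 = 0.44055.

£0.441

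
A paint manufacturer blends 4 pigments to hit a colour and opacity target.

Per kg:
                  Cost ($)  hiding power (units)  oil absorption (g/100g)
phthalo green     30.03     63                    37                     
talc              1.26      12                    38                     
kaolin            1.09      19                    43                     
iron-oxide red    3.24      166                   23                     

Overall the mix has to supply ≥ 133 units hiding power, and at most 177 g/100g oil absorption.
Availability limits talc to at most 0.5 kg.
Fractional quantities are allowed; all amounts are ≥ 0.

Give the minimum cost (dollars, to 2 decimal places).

$2.60

Let x1 = kg of phthalo green, x2 = kg of talc, x3 = kg of kaolin, x4 = kg of iron-oxide red.
Minimise 30.03x1 + 1.26x2 + 1.09x3 + 3.24x4 subject to:
  63x1 + 12x2 + 19x3 + 166x4 ≥ 133   (hiding power)
  37x1 + 38x2 + 43x3 + 23x4 ≤ 177   (oil absorption)
  x2 ≤ 0.5
  x1, x2, x3, x4 ≥ 0.
At the optimum only iron-oxide red is positive (phthalo green, talc, kaolin = 0). The hiding power requirement is met with equality.
So iron-oxide red = 0.8012 kg.
Objective = 3.24·0.8012 = 2.5959.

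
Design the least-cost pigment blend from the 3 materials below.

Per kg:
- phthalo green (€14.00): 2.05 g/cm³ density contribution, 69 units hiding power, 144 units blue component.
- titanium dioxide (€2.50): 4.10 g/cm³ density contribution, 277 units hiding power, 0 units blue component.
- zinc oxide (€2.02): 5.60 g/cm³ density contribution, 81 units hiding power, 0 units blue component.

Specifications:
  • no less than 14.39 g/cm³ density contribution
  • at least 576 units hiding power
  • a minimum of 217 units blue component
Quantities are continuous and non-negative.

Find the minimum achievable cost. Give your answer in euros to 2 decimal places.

Let x1 = kg of phthalo green, x2 = kg of titanium dioxide, x3 = kg of zinc oxide.
Minimize 14x1 + 2.5x2 + 2.02x3 subject to:
  2.05x1 + 4.1x2 + 5.6x3 ≥ 14.39   (density contribution)
  69x1 + 277x2 + 81x3 ≥ 576   (hiding power)
  144x1 ≥ 217   (blue component)
  x1, x2, x3 ≥ 0.
All 3 inputs are positive at the optimum. Binding constraints: density contribution, hiding power, blue component.
So phthalo green = 1.507 kg, titanium dioxide = 1.417 kg, zinc oxide = 0.9803 kg.
Total cost: 14·1.507 + 2.5·1.417 + 2.02·0.9803 = 26.6207.

€26.62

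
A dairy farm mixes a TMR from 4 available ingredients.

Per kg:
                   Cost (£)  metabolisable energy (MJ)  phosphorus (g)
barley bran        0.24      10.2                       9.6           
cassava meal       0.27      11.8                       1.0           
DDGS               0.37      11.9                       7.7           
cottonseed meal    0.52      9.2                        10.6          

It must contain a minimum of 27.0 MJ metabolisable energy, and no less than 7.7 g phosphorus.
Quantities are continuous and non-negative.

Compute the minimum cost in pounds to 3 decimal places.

£0.622

Let x1 = kg of barley bran, x2 = kg of cassava meal, x3 = kg of DDGS, x4 = kg of cottonseed meal.
Minimise 0.24x1 + 0.27x2 + 0.37x3 + 0.52x4 with:
  10.2x1 + 11.8x2 + 11.9x3 + 9.2x4 ≥ 27   (metabolisable energy)
  9.6x1 + 1x2 + 7.7x3 + 10.6x4 ≥ 7.7   (phosphorus)
  x1, x2, x3, x4 ≥ 0.
The optimal basis is {barley bran, cassava meal}; DDGS, cottonseed meal drop out. There the metabolisable energy and phosphorus constraints are tight.
That vertex is x1 = 0.6195, x2 = 1.753.
Hence cost = 0.24·0.6195 + 0.27·1.753 = £0.62199.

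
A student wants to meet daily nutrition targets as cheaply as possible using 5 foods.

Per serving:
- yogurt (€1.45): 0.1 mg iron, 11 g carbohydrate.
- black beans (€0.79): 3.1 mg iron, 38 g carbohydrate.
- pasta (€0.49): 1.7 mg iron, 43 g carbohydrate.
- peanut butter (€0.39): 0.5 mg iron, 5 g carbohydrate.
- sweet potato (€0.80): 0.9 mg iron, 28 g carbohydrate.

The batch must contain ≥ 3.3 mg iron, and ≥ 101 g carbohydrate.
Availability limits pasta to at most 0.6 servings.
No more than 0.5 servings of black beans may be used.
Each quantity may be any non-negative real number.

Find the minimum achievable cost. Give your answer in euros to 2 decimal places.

Let x1 = servings of yogurt, x2 = servings of black beans, x3 = servings of pasta, x4 = servings of peanut butter, x5 = servings of sweet potato.
Minimize 1.45x1 + 0.79x2 + 0.49x3 + 0.39x4 + 0.8x5 s.t.:
  0.1x1 + 3.1x2 + 1.7x3 + 0.5x4 + 0.9x5 ≥ 3.3   (iron)
  11x1 + 38x2 + 43x3 + 5x4 + 28x5 ≥ 101   (carbohydrate)
  x3 ≤ 0.6
  x2 ≤ 0.5
  x1, x2, x3, x4, x5 ≥ 0.
The minimum-cost mix takes nothing from yogurt, peanut butter — only black beans, pasta, sweet potato. There the carbohydrate, the pasta cap, the black beans cap constraints are tight.
That vertex is x2 = 0.5, x3 = 0.6, x5 = 2.007.
Objective = 0.79·0.5 + 0.49·0.6 + 0.8·2.007 = 2.2946.

€2.29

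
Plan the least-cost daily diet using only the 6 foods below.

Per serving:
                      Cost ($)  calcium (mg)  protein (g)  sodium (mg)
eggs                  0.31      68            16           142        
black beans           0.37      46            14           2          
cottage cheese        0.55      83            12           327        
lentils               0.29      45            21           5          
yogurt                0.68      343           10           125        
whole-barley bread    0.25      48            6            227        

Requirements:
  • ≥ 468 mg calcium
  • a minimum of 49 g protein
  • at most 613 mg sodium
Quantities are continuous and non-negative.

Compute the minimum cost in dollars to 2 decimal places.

Treat it as an LP. Let x1 = servings of eggs, x2 = servings of black beans, x3 = servings of cottage cheese, x4 = servings of lentils, x5 = servings of yogurt, x6 = servings of whole-barley bread.
Minimize 0.31x1 + 0.37x2 + 0.55x3 + 0.29x4 + 0.68x5 + 0.25x6 s.t.:
  68x1 + 46x2 + 83x3 + 45x4 + 343x5 + 48x6 ≥ 468   (calcium)
  16x1 + 14x2 + 12x3 + 21x4 + 10x5 + 6x6 ≥ 49   (protein)
  142x1 + 2x2 + 327x3 + 5x4 + 125x5 + 227x6 ≤ 613   (sodium)
  x1, x2, x3, x4, x5, x6 ≥ 0.
The cheapest feasible vertex uses only lentils, yogurt; eggs, black beans, cottage cheese, whole-barley bread are not used. There the calcium and protein constraints are tight.
Optimal quantities: lentils = 1.796 servings, yogurt = 1.129 servings.
Objective = 0.29·1.796 + 0.68·1.129 = 1.2886.

$1.29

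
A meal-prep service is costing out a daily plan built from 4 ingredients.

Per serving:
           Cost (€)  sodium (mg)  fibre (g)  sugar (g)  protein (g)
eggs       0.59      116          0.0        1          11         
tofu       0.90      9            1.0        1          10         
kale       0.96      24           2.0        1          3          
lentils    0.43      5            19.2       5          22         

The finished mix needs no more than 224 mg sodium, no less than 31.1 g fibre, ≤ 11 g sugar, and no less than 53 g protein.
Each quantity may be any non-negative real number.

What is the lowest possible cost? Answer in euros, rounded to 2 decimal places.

€1.30

This is a linear program. Let x1 = servings of eggs, x2 = servings of tofu, x3 = servings of kale, x4 = servings of lentils.
Minimize 0.59x1 + 0.9x2 + 0.96x3 + 0.43x4 s.t.:
  116x1 + 9x2 + 24x3 + 5x4 ≤ 224   (sodium)
  1x2 + 2x3 + 19.2x4 ≥ 31.1   (fibre)
  1x1 + 1x2 + 1x3 + 5x4 ≤ 11   (sugar)
  11x1 + 10x2 + 3x3 + 22x4 ≥ 53   (protein)
  x1, x2, x3, x4 ≥ 0.
The optimal basis is {eggs, lentils}; tofu, kale drop out. The sugar and protein requirements are met with equality.
That vertex is x1 = 0.697, x4 = 2.061.
Cost = 0.59·0.697 + 0.43·2.061 = 1.2975.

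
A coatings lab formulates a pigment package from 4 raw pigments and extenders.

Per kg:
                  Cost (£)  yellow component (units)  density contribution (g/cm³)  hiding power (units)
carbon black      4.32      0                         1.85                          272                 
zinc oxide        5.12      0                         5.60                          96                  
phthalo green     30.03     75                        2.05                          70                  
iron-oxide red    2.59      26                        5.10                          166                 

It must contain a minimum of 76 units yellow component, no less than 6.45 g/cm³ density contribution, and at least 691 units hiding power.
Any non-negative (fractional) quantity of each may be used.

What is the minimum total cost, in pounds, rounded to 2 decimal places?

£10.78

Let x1 = kg of carbon black, x2 = kg of zinc oxide, x3 = kg of phthalo green, x4 = kg of iron-oxide red.
Minimize 4.32x1 + 5.12x2 + 30.03x3 + 2.59x4 s.t.:
  75x3 + 26x4 ≥ 76   (yellow component)
  1.85x1 + 5.6x2 + 2.05x3 + 5.1x4 ≥ 6.45   (density contribution)
  272x1 + 96x2 + 70x3 + 166x4 ≥ 691   (hiding power)
  x1, x2, x3, x4 ≥ 0.
The optimal basis is {iron-oxide red}; carbon black, zinc oxide, phthalo green drop out. There the hiding power constraint is tight.
Solving gives x4 = 4.163.
Total cost: 2.59·4.163 = 10.7822.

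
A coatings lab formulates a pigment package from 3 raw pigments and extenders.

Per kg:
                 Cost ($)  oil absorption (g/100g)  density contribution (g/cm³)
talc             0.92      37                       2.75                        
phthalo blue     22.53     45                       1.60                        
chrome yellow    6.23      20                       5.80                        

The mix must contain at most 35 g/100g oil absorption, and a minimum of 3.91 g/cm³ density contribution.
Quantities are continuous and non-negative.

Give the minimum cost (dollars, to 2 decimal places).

$2.61

Let x1 = kg of talc, x2 = kg of phthalo blue, x3 = kg of chrome yellow.
min 0.92x1 + 22.53x2 + 6.23x3 subject to:
  37x1 + 45x2 + 20x3 ≤ 35   (oil absorption)
  2.75x1 + 1.6x2 + 5.8x3 ≥ 3.91   (density contribution)
  x1, x2, x3 ≥ 0.
At the optimum only talc, chrome yellow are positive (phthalo blue = 0). There the oil absorption and density contribution constraints are tight.
That vertex is x1 = 0.782, x3 = 0.3034.
Hence cost = 0.92·0.782 + 6.23·0.3034 = $2.6096.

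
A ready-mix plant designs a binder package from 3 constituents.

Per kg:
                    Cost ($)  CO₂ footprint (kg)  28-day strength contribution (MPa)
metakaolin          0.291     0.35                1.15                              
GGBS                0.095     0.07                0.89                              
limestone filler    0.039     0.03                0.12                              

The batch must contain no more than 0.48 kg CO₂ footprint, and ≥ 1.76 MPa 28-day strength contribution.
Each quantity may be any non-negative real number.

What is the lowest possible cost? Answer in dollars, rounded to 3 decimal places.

$0.188

Treat it as an LP. Let x1 = kg of metakaolin, x2 = kg of GGBS, x3 = kg of limestone filler.
Minimise 0.291x1 + 0.095x2 + 0.039x3 s.t.:
  0.35x1 + 0.07x2 + 0.03x3 ≤ 0.48   (CO₂ footprint)
  1.15x1 + 0.89x2 + 0.12x3 ≥ 1.76   (28-day strength contribution)
  x1, x2, x3 ≥ 0.
The cheapest feasible vertex uses only GGBS; metakaolin, limestone filler are not used. The 28-day strength contribution requirement is met with equality.
So GGBS = 1.978 kg.
Hence cost = 0.095·1.978 = $0.18791.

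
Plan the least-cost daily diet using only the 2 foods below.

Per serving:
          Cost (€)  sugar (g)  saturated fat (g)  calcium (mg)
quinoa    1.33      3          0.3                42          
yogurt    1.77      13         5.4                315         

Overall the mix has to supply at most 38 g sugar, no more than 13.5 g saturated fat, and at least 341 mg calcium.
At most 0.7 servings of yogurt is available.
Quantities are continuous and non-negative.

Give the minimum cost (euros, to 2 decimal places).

€5.05

Treat it as an LP. Let x1 = servings of quinoa, x2 = servings of yogurt.
Minimise 1.33x1 + 1.77x2 with:
  3x1 + 13x2 ≤ 38   (sugar)
  0.3x1 + 5.4x2 ≤ 13.5   (saturated fat)
  42x1 + 315x2 ≥ 341   (calcium)
  x2 ≤ 0.7
  x1, x2 ≥ 0.
Both inputs are positive at the optimum. Binding constraints: calcium and the yogurt cap.
Solving gives x1 = 2.869, x2 = 0.7.
Hence cost = 1.33·2.869 + 1.77·0.7 = €5.0548.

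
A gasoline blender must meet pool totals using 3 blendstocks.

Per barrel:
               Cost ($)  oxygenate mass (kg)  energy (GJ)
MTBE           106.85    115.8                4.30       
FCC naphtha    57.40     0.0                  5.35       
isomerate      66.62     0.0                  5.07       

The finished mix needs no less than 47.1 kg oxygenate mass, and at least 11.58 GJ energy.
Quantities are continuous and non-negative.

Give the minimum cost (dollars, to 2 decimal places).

This is a linear program. Let x1 = barrels of MTBE, x2 = barrels of FCC naphtha, x3 = barrels of isomerate.
Minimise 106.85x1 + 57.4x2 + 66.62x3 subject to:
  115.8x1 ≥ 47.1   (oxygenate mass)
  4.3x1 + 5.35x2 + 5.07x3 ≥ 11.58   (energy)
  x1, x2, x3 ≥ 0.
The optimal basis is {MTBE, FCC naphtha}; isomerate drops out. The oxygenate mass and energy requirements are met with equality.
That vertex is x1 = 0.40674, x2 = 1.8376.
Total cost: 106.85·0.40674 + 57.4·1.8376 = 148.9384.

$148.94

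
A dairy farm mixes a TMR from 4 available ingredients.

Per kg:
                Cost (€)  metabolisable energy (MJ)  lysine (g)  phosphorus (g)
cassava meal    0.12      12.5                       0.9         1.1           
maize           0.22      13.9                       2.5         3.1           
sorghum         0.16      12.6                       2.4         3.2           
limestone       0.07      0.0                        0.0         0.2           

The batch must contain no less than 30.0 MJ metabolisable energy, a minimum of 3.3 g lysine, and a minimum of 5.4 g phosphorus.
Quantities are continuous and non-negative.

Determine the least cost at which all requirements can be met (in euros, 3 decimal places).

Treat it as an LP. Let x1 = kg of cassava meal, x2 = kg of maize, x3 = kg of sorghum, x4 = kg of limestone.
min 0.12x1 + 0.22x2 + 0.16x3 + 0.07x4 subject to:
  12.5x1 + 13.9x2 + 12.6x3 ≥ 30   (metabolisable energy)
  0.9x1 + 2.5x2 + 2.4x3 ≥ 3.3   (lysine)
  1.1x1 + 3.1x2 + 3.2x3 + 0.2x4 ≥ 5.4   (phosphorus)
  x1, x2, x3, x4 ≥ 0.
At the optimum only cassava meal, sorghum are positive (maize, limestone = 0). The metabolisable energy and phosphorus requirements are met with equality.
That vertex is x1 = 1.07, x3 = 1.32.
Hence cost = 0.12·1.07 + 0.16·1.32 = €0.33960.

€0.340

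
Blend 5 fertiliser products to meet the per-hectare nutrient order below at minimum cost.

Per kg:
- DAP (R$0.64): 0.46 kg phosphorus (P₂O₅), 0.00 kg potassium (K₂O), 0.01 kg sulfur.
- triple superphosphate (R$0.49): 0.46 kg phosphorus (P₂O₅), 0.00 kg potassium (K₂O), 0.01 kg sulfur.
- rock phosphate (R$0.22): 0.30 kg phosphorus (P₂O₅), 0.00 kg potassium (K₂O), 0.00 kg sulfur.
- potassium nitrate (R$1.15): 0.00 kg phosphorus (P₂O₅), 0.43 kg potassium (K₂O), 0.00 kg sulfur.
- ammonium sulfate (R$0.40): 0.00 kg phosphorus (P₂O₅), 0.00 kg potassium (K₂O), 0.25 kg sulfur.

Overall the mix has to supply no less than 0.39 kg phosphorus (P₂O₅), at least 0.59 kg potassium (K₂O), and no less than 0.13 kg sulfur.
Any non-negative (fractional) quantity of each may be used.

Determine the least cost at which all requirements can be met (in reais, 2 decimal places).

R$2.07

Let x1 = kg of DAP, x2 = kg of triple superphosphate, x3 = kg of rock phosphate, x4 = kg of potassium nitrate, x5 = kg of ammonium sulfate.
Minimize 0.64x1 + 0.49x2 + 0.22x3 + 1.15x4 + 0.4x5 s.t.:
  0.46x1 + 0.46x2 + 0.3x3 ≥ 0.39   (phosphorus (P₂O₅))
  0.43x4 ≥ 0.59   (potassium (K₂O))
  0.01x1 + 0.01x2 + 0.25x5 ≥ 0.13   (sulfur)
  x1, x2, x3, x4, x5 ≥ 0.
The minimum-cost mix takes nothing from DAP, triple superphosphate — only rock phosphate, potassium nitrate, ammonium sulfate. Binding constraints: phosphorus (P₂O₅), potassium (K₂O), sulfur.
So rock phosphate = 1.3 kg, potassium nitrate = 1.372 kg, ammonium sulfate = 0.52 kg.
Objective = 0.22·1.3 + 1.15·1.372 + 0.4·0.52 = 2.0718.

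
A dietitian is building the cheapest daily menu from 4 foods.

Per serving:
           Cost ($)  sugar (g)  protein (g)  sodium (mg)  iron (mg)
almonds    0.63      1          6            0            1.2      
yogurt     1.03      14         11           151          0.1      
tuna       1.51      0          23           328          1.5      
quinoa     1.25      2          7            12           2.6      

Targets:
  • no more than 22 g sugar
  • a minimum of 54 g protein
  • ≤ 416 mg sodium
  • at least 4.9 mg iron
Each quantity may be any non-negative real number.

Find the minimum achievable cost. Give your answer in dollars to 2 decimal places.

$4.52

Set it up as a linear program. Let x1 = servings of almonds, x2 = servings of yogurt, x3 = servings of tuna, x4 = servings of quinoa.
Minimise 0.63x1 + 1.03x2 + 1.51x3 + 1.25x4 s.t.:
  1x1 + 14x2 + 2x4 ≤ 22   (sugar)
  6x1 + 11x2 + 23x3 + 7x4 ≥ 54   (protein)
  151x2 + 328x3 + 12x4 ≤ 416   (sodium)
  1.2x1 + 0.1x2 + 1.5x3 + 2.6x4 ≥ 4.9   (iron)
  x1, x2, x3, x4 ≥ 0.
At the optimum only almonds, tuna are positive (yogurt, quinoa = 0). There the protein and sodium constraints are tight.
Solving gives x1 = 4.138, x3 = 1.268.
Cost = 0.63·4.138 + 1.51·1.268 = 4.5216.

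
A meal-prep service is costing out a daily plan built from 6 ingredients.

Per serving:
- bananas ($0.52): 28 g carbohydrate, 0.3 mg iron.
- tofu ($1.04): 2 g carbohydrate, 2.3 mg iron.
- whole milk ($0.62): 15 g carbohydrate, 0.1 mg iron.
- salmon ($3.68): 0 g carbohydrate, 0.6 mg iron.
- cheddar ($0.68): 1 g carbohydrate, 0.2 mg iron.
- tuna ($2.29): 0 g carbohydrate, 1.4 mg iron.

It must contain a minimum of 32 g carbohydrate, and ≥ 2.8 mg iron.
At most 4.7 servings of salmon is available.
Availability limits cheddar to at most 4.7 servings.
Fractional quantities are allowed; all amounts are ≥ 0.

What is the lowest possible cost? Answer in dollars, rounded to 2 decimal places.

$1.68

Set it up as a linear program. Let x1 = servings of bananas, x2 = servings of tofu, x3 = servings of whole milk, x4 = servings of salmon, x5 = servings of cheddar, x6 = servings of tuna.
min 0.52x1 + 1.04x2 + 0.62x3 + 3.68x4 + 0.68x5 + 2.29x6 with:
  28x1 + 2x2 + 15x3 + 1x5 ≥ 32   (carbohydrate)
  0.3x1 + 2.3x2 + 0.1x3 + 0.6x4 + 0.2x5 + 1.4x6 ≥ 2.8   (iron)
  x4 ≤ 4.7
  x5 ≤ 4.7
  x1, x2, x3, x4, x5, x6 ≥ 0.
At the optimum only bananas, tofu are positive (whole milk, salmon, cheddar, tuna = 0). There the carbohydrate and iron constraints are tight.
Solving gives x1 = 1.066, x2 = 1.078.
Total cost: 0.52·1.066 + 1.04·1.078 = 1.6754.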